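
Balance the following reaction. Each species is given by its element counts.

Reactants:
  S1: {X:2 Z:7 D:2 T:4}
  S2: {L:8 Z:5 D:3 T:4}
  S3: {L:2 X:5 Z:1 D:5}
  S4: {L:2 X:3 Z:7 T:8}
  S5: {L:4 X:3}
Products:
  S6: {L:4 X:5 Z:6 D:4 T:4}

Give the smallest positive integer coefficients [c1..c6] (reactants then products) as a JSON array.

Coefficients: [3, 1, 3, 1, 2, 6]

L: 3·0+1·8+3·2+1·2+2·4 = 24 | 6·4 = 24
X: 3·2+1·0+3·5+1·3+2·3 = 30 | 6·5 = 30
Z: 3·7+1·5+3·1+1·7+2·0 = 36 | 6·6 = 36
D: 3·2+1·3+3·5+1·0+2·0 = 24 | 6·4 = 24
T: 3·4+1·4+3·0+1·8+2·0 = 24 | 6·4 = 24
gcd(3,1,3,1,2,6) = 1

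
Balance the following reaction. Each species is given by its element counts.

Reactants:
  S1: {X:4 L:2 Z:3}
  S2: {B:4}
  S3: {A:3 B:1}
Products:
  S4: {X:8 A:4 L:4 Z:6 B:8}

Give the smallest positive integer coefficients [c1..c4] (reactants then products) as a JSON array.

X: 6·4+5·0+4·0 = 24 | 3·8 = 24
A: 6·0+5·0+4·3 = 12 | 3·4 = 12
L: 6·2+5·0+4·0 = 12 | 3·4 = 12
Z: 6·3+5·0+4·0 = 18 | 3·6 = 18
B: 6·0+5·4+4·1 = 24 | 3·8 = 24
gcd(6,5,4,3) = 1

Coefficients: [6, 5, 4, 3]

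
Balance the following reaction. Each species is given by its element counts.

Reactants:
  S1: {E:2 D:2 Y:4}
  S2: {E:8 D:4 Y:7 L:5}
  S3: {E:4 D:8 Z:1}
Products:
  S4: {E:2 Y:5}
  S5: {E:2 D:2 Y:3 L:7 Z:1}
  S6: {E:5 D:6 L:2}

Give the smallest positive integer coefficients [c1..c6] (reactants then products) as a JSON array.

Coefficients: [3, 3, 1, 6, 1, 4]

E: 3·2+3·8+1·4 = 34 | 6·2+1·2+4·5 = 34
D: 3·2+3·4+1·8 = 26 | 6·0+1·2+4·6 = 26
Y: 3·4+3·7+1·0 = 33 | 6·5+1·3+4·0 = 33
L: 3·0+3·5+1·0 = 15 | 6·0+1·7+4·2 = 15
Z: 3·0+3·0+1·1 = 1 | 6·0+1·1+4·0 = 1
gcd(3,3,1,6,1,4) = 1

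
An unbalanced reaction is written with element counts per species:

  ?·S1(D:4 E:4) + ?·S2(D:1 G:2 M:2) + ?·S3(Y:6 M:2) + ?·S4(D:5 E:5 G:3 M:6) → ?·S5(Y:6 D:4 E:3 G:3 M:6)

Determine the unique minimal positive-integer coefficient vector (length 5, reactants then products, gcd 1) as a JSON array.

Y: 1·0+3·0+3·6+1·0 = 18 | 3·6 = 18
D: 1·4+3·1+3·0+1·5 = 12 | 3·4 = 12
E: 1·4+3·0+3·0+1·5 = 9 | 3·3 = 9
G: 1·0+3·2+3·0+1·3 = 9 | 3·3 = 9
M: 1·0+3·2+3·2+1·6 = 18 | 3·6 = 18
gcd(1,3,3,1,3) = 1

Coefficients: [1, 3, 3, 1, 3]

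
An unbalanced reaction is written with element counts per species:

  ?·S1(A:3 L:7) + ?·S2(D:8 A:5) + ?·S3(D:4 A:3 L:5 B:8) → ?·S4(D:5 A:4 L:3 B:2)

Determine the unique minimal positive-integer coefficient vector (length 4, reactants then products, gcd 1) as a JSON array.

D: 1·0+2·8+1·4 = 20 | 4·5 = 20
A: 1·3+2·5+1·3 = 16 | 4·4 = 16
L: 1·7+2·0+1·5 = 12 | 4·3 = 12
B: 1·0+2·0+1·8 = 8 | 4·2 = 8
gcd(1,2,1,4) = 1

Coefficients: [1, 2, 1, 4]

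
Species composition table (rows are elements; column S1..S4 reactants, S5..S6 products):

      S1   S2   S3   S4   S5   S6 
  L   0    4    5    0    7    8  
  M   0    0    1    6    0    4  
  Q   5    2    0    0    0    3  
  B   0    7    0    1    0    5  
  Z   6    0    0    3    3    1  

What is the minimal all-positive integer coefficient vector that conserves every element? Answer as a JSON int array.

L: 1·0+2·4+6·5+1·0 = 38 | 2·7+3·8 = 38
M: 1·0+2·0+6·1+1·6 = 12 | 2·0+3·4 = 12
Q: 1·5+2·2+6·0+1·0 = 9 | 2·0+3·3 = 9
B: 1·0+2·7+6·0+1·1 = 15 | 2·0+3·5 = 15
Z: 1·6+2·0+6·0+1·3 = 9 | 2·3+3·1 = 9
gcd(1,2,6,1,2,3) = 1

Coefficients: [1, 2, 6, 1, 2, 3]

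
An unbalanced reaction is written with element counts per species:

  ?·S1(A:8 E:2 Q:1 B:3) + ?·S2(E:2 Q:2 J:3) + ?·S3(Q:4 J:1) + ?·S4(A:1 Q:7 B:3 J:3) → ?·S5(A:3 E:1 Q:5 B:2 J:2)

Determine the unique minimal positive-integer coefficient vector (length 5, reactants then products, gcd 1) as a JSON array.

A: 2·8+1·0+3·0+2·1 = 18 | 6·3 = 18
E: 2·2+1·2+3·0+2·0 = 6 | 6·1 = 6
Q: 2·1+1·2+3·4+2·7 = 30 | 6·5 = 30
B: 2·3+1·0+3·0+2·3 = 12 | 6·2 = 12
J: 2·0+1·3+3·1+2·3 = 12 | 6·2 = 12
gcd(2,1,3,2,6) = 1

Coefficients: [2, 1, 3, 2, 6]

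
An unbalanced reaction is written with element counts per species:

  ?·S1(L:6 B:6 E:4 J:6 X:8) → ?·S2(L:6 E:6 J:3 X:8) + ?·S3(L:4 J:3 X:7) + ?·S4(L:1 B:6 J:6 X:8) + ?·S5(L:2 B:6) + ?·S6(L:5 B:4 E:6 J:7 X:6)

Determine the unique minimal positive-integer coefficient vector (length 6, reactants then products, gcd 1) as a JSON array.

Coefficients: [6, 1, 2, 1, 3, 3]

L: 6·6 = 36 | 1·6+2·4+1·1+3·2+3·5 = 36
B: 6·6 = 36 | 1·0+2·0+1·6+3·6+3·4 = 36
E: 6·4 = 24 | 1·6+2·0+1·0+3·0+3·6 = 24
J: 6·6 = 36 | 1·3+2·3+1·6+3·0+3·7 = 36
X: 6·8 = 48 | 1·8+2·7+1·8+3·0+3·6 = 48
gcd(6,1,2,1,3,3) = 1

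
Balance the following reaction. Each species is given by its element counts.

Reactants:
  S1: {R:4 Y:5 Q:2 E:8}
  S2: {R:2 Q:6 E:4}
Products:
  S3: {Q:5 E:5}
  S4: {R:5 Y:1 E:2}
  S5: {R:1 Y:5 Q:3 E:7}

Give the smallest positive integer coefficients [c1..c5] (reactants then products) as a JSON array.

R: 6·4+3·2 = 30 | 3·0+5·5+5·1 = 30
Y: 6·5+3·0 = 30 | 3·0+5·1+5·5 = 30
Q: 6·2+3·6 = 30 | 3·5+5·0+5·3 = 30
E: 6·8+3·4 = 60 | 3·5+5·2+5·7 = 60
gcd(6,3,3,5,5) = 1

Coefficients: [6, 3, 3, 5, 5]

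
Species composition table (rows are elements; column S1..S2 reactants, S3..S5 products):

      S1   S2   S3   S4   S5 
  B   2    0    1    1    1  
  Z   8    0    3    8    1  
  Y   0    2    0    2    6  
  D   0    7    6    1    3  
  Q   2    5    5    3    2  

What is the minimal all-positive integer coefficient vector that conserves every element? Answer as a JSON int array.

B: 4·2+5·0 = 8 | 5·1+2·1+1·1 = 8
Z: 4·8+5·0 = 32 | 5·3+2·8+1·1 = 32
Y: 4·0+5·2 = 10 | 5·0+2·2+1·6 = 10
D: 4·0+5·7 = 35 | 5·6+2·1+1·3 = 35
Q: 4·2+5·5 = 33 | 5·5+2·3+1·2 = 33
gcd(4,5,5,2,1) = 1

Coefficients: [4, 5, 5, 2, 1]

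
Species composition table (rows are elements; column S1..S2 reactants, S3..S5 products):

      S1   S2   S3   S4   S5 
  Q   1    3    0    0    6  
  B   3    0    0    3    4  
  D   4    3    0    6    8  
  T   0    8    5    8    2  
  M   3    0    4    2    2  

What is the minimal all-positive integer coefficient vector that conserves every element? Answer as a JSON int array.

Q: 6·1+4·3 = 18 | 2·0+2·0+3·6 = 18
B: 6·3+4·0 = 18 | 2·0+2·3+3·4 = 18
D: 6·4+4·3 = 36 | 2·0+2·6+3·8 = 36
T: 6·0+4·8 = 32 | 2·5+2·8+3·2 = 32
M: 6·3+4·0 = 18 | 2·4+2·2+3·2 = 18
gcd(6,4,2,2,3) = 1

Coefficients: [6, 4, 2, 2, 3]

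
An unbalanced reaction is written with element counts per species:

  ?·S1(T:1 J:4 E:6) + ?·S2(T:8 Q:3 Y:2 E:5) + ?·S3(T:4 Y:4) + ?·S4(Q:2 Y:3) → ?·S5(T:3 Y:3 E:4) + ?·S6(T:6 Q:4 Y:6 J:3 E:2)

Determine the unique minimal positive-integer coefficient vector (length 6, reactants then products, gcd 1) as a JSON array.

T: 3·1+2·8+5·4+5·0 = 39 | 5·3+4·6 = 39
Q: 3·0+2·3+5·0+5·2 = 16 | 5·0+4·4 = 16
Y: 3·0+2·2+5·4+5·3 = 39 | 5·3+4·6 = 39
J: 3·4+2·0+5·0+5·0 = 12 | 5·0+4·3 = 12
E: 3·6+2·5+5·0+5·0 = 28 | 5·4+4·2 = 28
gcd(3,2,5,5,5,4) = 1

Coefficients: [3, 2, 5, 5, 5, 4]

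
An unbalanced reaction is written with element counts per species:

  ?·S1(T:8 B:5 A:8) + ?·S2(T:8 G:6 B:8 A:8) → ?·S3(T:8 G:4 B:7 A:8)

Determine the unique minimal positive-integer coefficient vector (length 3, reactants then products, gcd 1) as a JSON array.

T: 1·8+2·8 = 24 | 3·8 = 24
G: 1·0+2·6 = 12 | 3·4 = 12
B: 1·5+2·8 = 21 | 3·7 = 21
A: 1·8+2·8 = 24 | 3·8 = 24
gcd(1,2,3) = 1

Coefficients: [1, 2, 3]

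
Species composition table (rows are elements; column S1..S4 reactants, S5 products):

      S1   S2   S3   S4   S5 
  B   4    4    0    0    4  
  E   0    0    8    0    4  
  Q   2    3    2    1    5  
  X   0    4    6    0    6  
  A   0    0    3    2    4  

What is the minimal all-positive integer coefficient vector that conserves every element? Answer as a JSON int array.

Coefficients: [1, 3, 2, 5, 4]

B: 1·4+3·4+2·0+5·0 = 16 | 4·4 = 16
E: 1·0+3·0+2·8+5·0 = 16 | 4·4 = 16
Q: 1·2+3·3+2·2+5·1 = 20 | 4·5 = 20
X: 1·0+3·4+2·6+5·0 = 24 | 4·6 = 24
A: 1·0+3·0+2·3+5·2 = 16 | 4·4 = 16
gcd(1,3,2,5,4) = 1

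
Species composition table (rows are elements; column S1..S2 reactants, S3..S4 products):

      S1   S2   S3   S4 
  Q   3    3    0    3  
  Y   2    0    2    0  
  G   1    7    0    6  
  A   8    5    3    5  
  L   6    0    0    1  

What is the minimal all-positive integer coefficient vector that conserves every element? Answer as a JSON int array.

Coefficients: [1, 5, 1, 6]

Q: 1·3+5·3 = 18 | 1·0+6·3 = 18
Y: 1·2+5·0 = 2 | 1·2+6·0 = 2
G: 1·1+5·7 = 36 | 1·0+6·6 = 36
A: 1·8+5·5 = 33 | 1·3+6·5 = 33
L: 1·6+5·0 = 6 | 1·0+6·1 = 6
gcd(1,5,1,6) = 1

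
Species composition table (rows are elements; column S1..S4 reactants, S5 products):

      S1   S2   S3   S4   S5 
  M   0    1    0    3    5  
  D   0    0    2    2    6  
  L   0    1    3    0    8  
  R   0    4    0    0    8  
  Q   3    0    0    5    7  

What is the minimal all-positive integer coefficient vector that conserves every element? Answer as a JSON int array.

Coefficients: [2, 6, 6, 3, 3]

M: 2·0+6·1+6·0+3·3 = 15 | 3·5 = 15
D: 2·0+6·0+6·2+3·2 = 18 | 3·6 = 18
L: 2·0+6·1+6·3+3·0 = 24 | 3·8 = 24
R: 2·0+6·4+6·0+3·0 = 24 | 3·8 = 24
Q: 2·3+6·0+6·0+3·5 = 21 | 3·7 = 21
gcd(2,6,6,3,3) = 1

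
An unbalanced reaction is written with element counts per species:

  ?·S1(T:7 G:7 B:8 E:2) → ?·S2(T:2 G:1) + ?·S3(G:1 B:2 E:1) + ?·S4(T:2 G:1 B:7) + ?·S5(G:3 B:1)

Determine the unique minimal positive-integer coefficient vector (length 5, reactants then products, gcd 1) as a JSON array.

T: 2·7 = 14 | 6·2+4·0+1·2+1·0 = 14
G: 2·7 = 14 | 6·1+4·1+1·1+1·3 = 14
B: 2·8 = 16 | 6·0+4·2+1·7+1·1 = 16
E: 2·2 = 4 | 6·0+4·1+1·0+1·0 = 4
gcd(2,6,4,1,1) = 1

Coefficients: [2, 6, 4, 1, 1]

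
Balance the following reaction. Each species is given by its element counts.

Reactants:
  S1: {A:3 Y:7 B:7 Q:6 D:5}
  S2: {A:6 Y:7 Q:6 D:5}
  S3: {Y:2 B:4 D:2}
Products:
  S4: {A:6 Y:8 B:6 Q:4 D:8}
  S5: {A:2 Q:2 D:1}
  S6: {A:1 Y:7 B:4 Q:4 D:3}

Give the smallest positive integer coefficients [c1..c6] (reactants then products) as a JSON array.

Coefficients: [2, 4, 5, 3, 4, 4]

A: 2·3+4·6+5·0 = 30 | 3·6+4·2+4·1 = 30
Y: 2·7+4·7+5·2 = 52 | 3·8+4·0+4·7 = 52
B: 2·7+4·0+5·4 = 34 | 3·6+4·0+4·4 = 34
Q: 2·6+4·6+5·0 = 36 | 3·4+4·2+4·4 = 36
D: 2·5+4·5+5·2 = 40 | 3·8+4·1+4·3 = 40
gcd(2,4,5,3,4,4) = 1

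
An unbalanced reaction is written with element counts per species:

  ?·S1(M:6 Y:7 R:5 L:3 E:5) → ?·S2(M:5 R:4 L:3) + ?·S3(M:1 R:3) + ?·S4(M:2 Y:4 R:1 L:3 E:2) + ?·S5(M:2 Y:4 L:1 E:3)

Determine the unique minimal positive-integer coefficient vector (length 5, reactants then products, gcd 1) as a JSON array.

M: 4·6 = 24 | 1·5+5·1+1·2+6·2 = 24
Y: 4·7 = 28 | 1·0+5·0+1·4+6·4 = 28
R: 4·5 = 20 | 1·4+5·3+1·1+6·0 = 20
L: 4·3 = 12 | 1·3+5·0+1·3+6·1 = 12
E: 4·5 = 20 | 1·0+5·0+1·2+6·3 = 20
gcd(4,1,5,1,6) = 1

Coefficients: [4, 1, 5, 1, 6]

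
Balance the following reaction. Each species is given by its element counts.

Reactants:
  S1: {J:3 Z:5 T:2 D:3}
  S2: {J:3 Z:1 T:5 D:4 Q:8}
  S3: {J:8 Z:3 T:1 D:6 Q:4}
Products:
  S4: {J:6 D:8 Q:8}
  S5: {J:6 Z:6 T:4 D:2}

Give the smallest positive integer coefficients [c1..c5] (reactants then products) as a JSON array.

J: 2·3+2·3+6·8 = 60 | 5·6+5·6 = 60
Z: 2·5+2·1+6·3 = 30 | 5·0+5·6 = 30
T: 2·2+2·5+6·1 = 20 | 5·0+5·4 = 20
D: 2·3+2·4+6·6 = 50 | 5·8+5·2 = 50
Q: 2·0+2·8+6·4 = 40 | 5·8+5·0 = 40
gcd(2,2,6,5,5) = 1

Coefficients: [2, 2, 6, 5, 5]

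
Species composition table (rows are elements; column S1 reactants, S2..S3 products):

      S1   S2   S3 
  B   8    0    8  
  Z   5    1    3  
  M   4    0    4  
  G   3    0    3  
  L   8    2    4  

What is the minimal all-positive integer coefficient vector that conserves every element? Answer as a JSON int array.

Coefficients: [1, 2, 1]

B: 1·8 = 8 | 2·0+1·8 = 8
Z: 1·5 = 5 | 2·1+1·3 = 5
M: 1·4 = 4 | 2·0+1·4 = 4
G: 1·3 = 3 | 2·0+1·3 = 3
L: 1·8 = 8 | 2·2+1·4 = 8
gcd(1,2,1) = 1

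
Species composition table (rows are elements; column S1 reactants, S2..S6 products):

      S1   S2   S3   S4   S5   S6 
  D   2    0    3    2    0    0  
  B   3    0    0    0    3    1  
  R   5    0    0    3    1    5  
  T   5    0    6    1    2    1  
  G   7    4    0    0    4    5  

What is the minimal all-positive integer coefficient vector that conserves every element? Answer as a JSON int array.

D: 5·2 = 10 | 1·0+2·3+2·2+4·0+3·0 = 10
B: 5·3 = 15 | 1·0+2·0+2·0+4·3+3·1 = 15
R: 5·5 = 25 | 1·0+2·0+2·3+4·1+3·5 = 25
T: 5·5 = 25 | 1·0+2·6+2·1+4·2+3·1 = 25
G: 5·7 = 35 | 1·4+2·0+2·0+4·4+3·5 = 35
gcd(5,1,2,2,4,3) = 1

Coefficients: [5, 1, 2, 2, 4, 3]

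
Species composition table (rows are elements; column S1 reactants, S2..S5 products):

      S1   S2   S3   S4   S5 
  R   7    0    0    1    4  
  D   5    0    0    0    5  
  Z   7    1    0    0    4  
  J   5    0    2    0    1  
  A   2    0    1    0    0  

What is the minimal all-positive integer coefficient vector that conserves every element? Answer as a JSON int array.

R: 1·7 = 7 | 3·0+2·0+3·1+1·4 = 7
D: 1·5 = 5 | 3·0+2·0+3·0+1·5 = 5
Z: 1·7 = 7 | 3·1+2·0+3·0+1·4 = 7
J: 1·5 = 5 | 3·0+2·2+3·0+1·1 = 5
A: 1·2 = 2 | 3·0+2·1+3·0+1·0 = 2
gcd(1,3,2,3,1) = 1

Coefficients: [1, 3, 2, 3, 1]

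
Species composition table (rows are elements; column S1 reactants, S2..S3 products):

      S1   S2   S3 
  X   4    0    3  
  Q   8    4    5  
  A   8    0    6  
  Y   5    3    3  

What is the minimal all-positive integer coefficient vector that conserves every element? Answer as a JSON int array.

Coefficients: [3, 1, 4]

X: 3·4 = 12 | 1·0+4·3 = 12
Q: 3·8 = 24 | 1·4+4·5 = 24
A: 3·8 = 24 | 1·0+4·6 = 24
Y: 3·5 = 15 | 1·3+4·3 = 15
gcd(3,1,4) = 1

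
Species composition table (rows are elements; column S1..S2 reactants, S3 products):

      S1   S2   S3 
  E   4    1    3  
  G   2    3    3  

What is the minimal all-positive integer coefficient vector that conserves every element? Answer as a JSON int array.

Coefficients: [3, 3, 5]

E: 3·4+3·1 = 15 | 5·3 = 15
G: 3·2+3·3 = 15 | 5·3 = 15
gcd(3,3,5) = 1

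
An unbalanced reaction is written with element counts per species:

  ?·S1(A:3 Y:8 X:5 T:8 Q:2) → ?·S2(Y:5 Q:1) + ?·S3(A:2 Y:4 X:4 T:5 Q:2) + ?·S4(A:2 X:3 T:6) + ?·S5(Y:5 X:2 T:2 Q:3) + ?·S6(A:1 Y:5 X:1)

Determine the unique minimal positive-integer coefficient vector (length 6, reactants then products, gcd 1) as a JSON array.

Coefficients: [6, 5, 2, 6, 1, 2]

A: 6·3 = 18 | 5·0+2·2+6·2+1·0+2·1 = 18
Y: 6·8 = 48 | 5·5+2·4+6·0+1·5+2·5 = 48
X: 6·5 = 30 | 5·0+2·4+6·3+1·2+2·1 = 30
T: 6·8 = 48 | 5·0+2·5+6·6+1·2+2·0 = 48
Q: 6·2 = 12 | 5·1+2·2+6·0+1·3+2·0 = 12
gcd(6,5,2,6,1,2) = 1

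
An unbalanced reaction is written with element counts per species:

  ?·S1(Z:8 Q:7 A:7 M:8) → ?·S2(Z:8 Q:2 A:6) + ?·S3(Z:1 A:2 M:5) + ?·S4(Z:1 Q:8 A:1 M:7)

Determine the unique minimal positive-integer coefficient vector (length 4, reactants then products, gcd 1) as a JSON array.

Coefficients: [6, 5, 4, 4]

Z: 6·8 = 48 | 5·8+4·1+4·1 = 48
Q: 6·7 = 42 | 5·2+4·0+4·8 = 42
A: 6·7 = 42 | 5·6+4·2+4·1 = 42
M: 6·8 = 48 | 5·0+4·5+4·7 = 48
gcd(6,5,4,4) = 1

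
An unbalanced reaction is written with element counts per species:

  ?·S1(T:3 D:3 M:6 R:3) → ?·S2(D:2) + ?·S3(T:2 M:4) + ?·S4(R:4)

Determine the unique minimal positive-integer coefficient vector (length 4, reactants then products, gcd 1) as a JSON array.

Coefficients: [4, 6, 6, 3]

T: 4·3 = 12 | 6·0+6·2+3·0 = 12
D: 4·3 = 12 | 6·2+6·0+3·0 = 12
M: 4·6 = 24 | 6·0+6·4+3·0 = 24
R: 4·3 = 12 | 6·0+6·0+3·4 = 12
gcd(4,6,6,3) = 1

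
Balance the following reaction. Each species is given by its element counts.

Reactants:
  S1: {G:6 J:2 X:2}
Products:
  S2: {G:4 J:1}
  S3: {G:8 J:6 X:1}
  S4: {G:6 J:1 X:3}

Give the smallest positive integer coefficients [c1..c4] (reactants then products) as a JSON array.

Coefficients: [5, 1, 1, 3]

G: 5·6 = 30 | 1·4+1·8+3·6 = 30
J: 5·2 = 10 | 1·1+1·6+3·1 = 10
X: 5·2 = 10 | 1·0+1·1+3·3 = 10
gcd(5,1,1,3) = 1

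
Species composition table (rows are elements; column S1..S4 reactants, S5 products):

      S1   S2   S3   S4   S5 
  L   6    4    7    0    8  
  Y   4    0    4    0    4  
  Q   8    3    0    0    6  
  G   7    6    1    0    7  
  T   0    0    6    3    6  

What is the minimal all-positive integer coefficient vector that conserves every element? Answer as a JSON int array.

L: 3·6+2·4+2·7+6·0 = 40 | 5·8 = 40
Y: 3·4+2·0+2·4+6·0 = 20 | 5·4 = 20
Q: 3·8+2·3+2·0+6·0 = 30 | 5·6 = 30
G: 3·7+2·6+2·1+6·0 = 35 | 5·7 = 35
T: 3·0+2·0+2·6+6·3 = 30 | 5·6 = 30
gcd(3,2,2,6,5) = 1

Coefficients: [3, 2, 2, 6, 5]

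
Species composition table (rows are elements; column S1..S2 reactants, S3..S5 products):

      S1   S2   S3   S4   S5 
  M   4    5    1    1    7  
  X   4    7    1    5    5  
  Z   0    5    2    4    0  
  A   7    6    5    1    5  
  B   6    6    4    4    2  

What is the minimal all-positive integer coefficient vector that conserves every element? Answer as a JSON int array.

M: 2·4+6·5 = 38 | 5·1+5·1+4·7 = 38
X: 2·4+6·7 = 50 | 5·1+5·5+4·5 = 50
Z: 2·0+6·5 = 30 | 5·2+5·4+4·0 = 30
A: 2·7+6·6 = 50 | 5·5+5·1+4·5 = 50
B: 2·6+6·6 = 48 | 5·4+5·4+4·2 = 48
gcd(2,6,5,5,4) = 1

Coefficients: [2, 6, 5, 5, 4]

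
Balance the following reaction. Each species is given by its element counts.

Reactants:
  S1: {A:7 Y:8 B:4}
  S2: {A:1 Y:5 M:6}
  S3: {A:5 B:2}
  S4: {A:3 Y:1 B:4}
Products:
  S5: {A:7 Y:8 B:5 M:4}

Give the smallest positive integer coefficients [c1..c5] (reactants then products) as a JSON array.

Coefficients: [3, 4, 1, 4, 6]

A: 3·7+4·1+1·5+4·3 = 42 | 6·7 = 42
Y: 3·8+4·5+1·0+4·1 = 48 | 6·8 = 48
B: 3·4+4·0+1·2+4·4 = 30 | 6·5 = 30
M: 3·0+4·6+1·0+4·0 = 24 | 6·4 = 24
gcd(3,4,1,4,6) = 1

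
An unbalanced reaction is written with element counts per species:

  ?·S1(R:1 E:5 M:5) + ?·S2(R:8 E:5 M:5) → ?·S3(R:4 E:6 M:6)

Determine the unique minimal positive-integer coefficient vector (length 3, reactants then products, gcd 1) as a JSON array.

Coefficients: [4, 2, 5]

R: 4·1+2·8 = 20 | 5·4 = 20
E: 4·5+2·5 = 30 | 5·6 = 30
M: 4·5+2·5 = 30 | 5·6 = 30
gcd(4,2,5) = 1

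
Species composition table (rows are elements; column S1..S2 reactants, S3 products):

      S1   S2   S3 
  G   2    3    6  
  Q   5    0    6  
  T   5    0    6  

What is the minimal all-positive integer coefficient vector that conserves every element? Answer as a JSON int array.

Coefficients: [6, 6, 5]

G: 6·2+6·3 = 30 | 5·6 = 30
Q: 6·5+6·0 = 30 | 5·6 = 30
T: 6·5+6·0 = 30 | 5·6 = 30
gcd(6,6,5) = 1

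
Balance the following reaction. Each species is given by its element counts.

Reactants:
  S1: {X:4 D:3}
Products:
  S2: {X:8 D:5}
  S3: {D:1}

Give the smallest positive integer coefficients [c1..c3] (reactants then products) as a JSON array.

X: 2·4 = 8 | 1·8+1·0 = 8
D: 2·3 = 6 | 1·5+1·1 = 6
gcd(2,1,1) = 1

Coefficients: [2, 1, 1]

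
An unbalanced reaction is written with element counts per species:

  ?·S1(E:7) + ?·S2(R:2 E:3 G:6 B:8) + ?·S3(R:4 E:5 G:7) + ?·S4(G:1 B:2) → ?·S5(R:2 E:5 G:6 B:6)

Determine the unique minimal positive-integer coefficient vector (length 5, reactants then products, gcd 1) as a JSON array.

Coefficients: [1, 1, 1, 5, 3]

R: 1·0+1·2+1·4+5·0 = 6 | 3·2 = 6
E: 1·7+1·3+1·5+5·0 = 15 | 3·5 = 15
G: 1·0+1·6+1·7+5·1 = 18 | 3·6 = 18
B: 1·0+1·8+1·0+5·2 = 18 | 3·6 = 18
gcd(1,1,1,5,3) = 1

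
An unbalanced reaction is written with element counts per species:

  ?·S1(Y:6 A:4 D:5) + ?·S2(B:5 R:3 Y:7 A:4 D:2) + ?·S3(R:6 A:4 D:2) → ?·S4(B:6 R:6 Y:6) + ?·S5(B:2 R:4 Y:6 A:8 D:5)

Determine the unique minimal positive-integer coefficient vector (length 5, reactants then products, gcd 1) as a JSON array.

B: 2·0+6·5+4·0 = 30 | 3·6+6·2 = 30
R: 2·0+6·3+4·6 = 42 | 3·6+6·4 = 42
Y: 2·6+6·7+4·0 = 54 | 3·6+6·6 = 54
A: 2·4+6·4+4·4 = 48 | 3·0+6·8 = 48
D: 2·5+6·2+4·2 = 30 | 3·0+6·5 = 30
gcd(2,6,4,3,6) = 1

Coefficients: [2, 6, 4, 3, 6]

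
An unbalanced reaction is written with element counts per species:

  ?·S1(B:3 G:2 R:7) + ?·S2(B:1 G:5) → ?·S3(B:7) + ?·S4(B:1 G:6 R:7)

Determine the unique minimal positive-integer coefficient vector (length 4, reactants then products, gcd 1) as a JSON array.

Coefficients: [5, 4, 2, 5]

B: 5·3+4·1 = 19 | 2·7+5·1 = 19
G: 5·2+4·5 = 30 | 2·0+5·6 = 30
R: 5·7+4·0 = 35 | 2·0+5·7 = 35
gcd(5,4,2,5) = 1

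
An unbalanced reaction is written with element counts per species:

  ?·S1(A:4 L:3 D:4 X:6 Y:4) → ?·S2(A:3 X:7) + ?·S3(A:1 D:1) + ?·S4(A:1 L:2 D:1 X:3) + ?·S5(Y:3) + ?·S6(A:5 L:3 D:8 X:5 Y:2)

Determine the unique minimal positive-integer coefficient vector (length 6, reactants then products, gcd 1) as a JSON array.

A: 5·4 = 20 | 1·3+6·1+6·1+6·0+1·5 = 20
L: 5·3 = 15 | 1·0+6·0+6·2+6·0+1·3 = 15
D: 5·4 = 20 | 1·0+6·1+6·1+6·0+1·8 = 20
X: 5·6 = 30 | 1·7+6·0+6·3+6·0+1·5 = 30
Y: 5·4 = 20 | 1·0+6·0+6·0+6·3+1·2 = 20
gcd(5,1,6,6,6,1) = 1

Coefficients: [5, 1, 6, 6, 6, 1]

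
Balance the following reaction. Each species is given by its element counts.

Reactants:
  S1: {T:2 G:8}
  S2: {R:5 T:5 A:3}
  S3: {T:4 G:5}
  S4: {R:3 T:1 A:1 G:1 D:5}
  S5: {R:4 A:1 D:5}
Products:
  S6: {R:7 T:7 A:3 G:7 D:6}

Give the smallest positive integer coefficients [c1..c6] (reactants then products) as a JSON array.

R: 2·0+3·5+3·0+4·3+2·4 = 35 | 5·7 = 35
T: 2·2+3·5+3·4+4·1+2·0 = 35 | 5·7 = 35
A: 2·0+3·3+3·0+4·1+2·1 = 15 | 5·3 = 15
G: 2·8+3·0+3·5+4·1+2·0 = 35 | 5·7 = 35
D: 2·0+3·0+3·0+4·5+2·5 = 30 | 5·6 = 30
gcd(2,3,3,4,2,5) = 1

Coefficients: [2, 3, 3, 4, 2, 5]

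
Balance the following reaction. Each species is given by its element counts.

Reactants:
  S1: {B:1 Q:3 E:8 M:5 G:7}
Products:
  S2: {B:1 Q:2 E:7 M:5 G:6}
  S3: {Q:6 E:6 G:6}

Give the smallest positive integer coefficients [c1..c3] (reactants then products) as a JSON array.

Coefficients: [6, 6, 1]

B: 6·1 = 6 | 6·1+1·0 = 6
Q: 6·3 = 18 | 6·2+1·6 = 18
E: 6·8 = 48 | 6·7+1·6 = 48
M: 6·5 = 30 | 6·5+1·0 = 30
G: 6·7 = 42 | 6·6+1·6 = 42
gcd(6,6,1) = 1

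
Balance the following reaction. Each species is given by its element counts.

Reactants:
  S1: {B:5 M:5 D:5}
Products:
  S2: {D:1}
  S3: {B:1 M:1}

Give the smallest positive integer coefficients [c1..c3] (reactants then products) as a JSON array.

B: 1·5 = 5 | 5·0+5·1 = 5
M: 1·5 = 5 | 5·0+5·1 = 5
D: 1·5 = 5 | 5·1+5·0 = 5
gcd(1,5,5) = 1

Coefficients: [1, 5, 5]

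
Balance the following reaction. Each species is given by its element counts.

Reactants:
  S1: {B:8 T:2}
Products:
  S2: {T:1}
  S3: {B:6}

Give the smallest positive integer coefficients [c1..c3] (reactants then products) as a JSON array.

Coefficients: [3, 6, 4]

B: 3·8 = 24 | 6·0+4·6 = 24
T: 3·2 = 6 | 6·1+4·0 = 6
gcd(3,6,4) = 1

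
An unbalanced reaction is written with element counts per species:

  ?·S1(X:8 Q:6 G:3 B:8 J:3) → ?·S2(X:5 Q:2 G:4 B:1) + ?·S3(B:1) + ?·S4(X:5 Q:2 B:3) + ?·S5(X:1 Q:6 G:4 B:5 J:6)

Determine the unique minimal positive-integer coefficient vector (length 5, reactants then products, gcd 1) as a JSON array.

X: 4·8 = 32 | 1·5+6·0+5·5+2·1 = 32
Q: 4·6 = 24 | 1·2+6·0+5·2+2·6 = 24
G: 4·3 = 12 | 1·4+6·0+5·0+2·4 = 12
B: 4·8 = 32 | 1·1+6·1+5·3+2·5 = 32
J: 4·3 = 12 | 1·0+6·0+5·0+2·6 = 12
gcd(4,1,6,5,2) = 1

Coefficients: [4, 1, 6, 5, 2]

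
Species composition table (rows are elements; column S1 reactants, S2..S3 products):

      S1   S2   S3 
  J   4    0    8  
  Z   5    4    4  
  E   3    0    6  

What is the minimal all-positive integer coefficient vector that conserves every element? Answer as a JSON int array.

J: 4·4 = 16 | 3·0+2·8 = 16
Z: 4·5 = 20 | 3·4+2·4 = 20
E: 4·3 = 12 | 3·0+2·6 = 12
gcd(4,3,2) = 1

Coefficients: [4, 3, 2]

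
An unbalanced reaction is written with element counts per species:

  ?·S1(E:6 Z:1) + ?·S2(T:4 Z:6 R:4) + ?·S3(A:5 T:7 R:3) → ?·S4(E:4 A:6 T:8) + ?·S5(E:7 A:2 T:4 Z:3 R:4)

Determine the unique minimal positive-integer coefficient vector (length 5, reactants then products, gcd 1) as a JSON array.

Coefficients: [6, 1, 4, 2, 4]

E: 6·6+1·0+4·0 = 36 | 2·4+4·7 = 36
A: 6·0+1·0+4·5 = 20 | 2·6+4·2 = 20
T: 6·0+1·4+4·7 = 32 | 2·8+4·4 = 32
Z: 6·1+1·6+4·0 = 12 | 2·0+4·3 = 12
R: 6·0+1·4+4·3 = 16 | 2·0+4·4 = 16
gcd(6,1,4,2,4) = 1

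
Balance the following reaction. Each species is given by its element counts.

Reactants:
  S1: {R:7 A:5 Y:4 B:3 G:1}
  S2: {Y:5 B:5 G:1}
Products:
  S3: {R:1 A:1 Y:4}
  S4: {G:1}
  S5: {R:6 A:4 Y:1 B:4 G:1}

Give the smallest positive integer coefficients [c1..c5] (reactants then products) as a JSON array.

R: 5·7+1·0 = 35 | 5·1+1·0+5·6 = 35
A: 5·5+1·0 = 25 | 5·1+1·0+5·4 = 25
Y: 5·4+1·5 = 25 | 5·4+1·0+5·1 = 25
B: 5·3+1·5 = 20 | 5·0+1·0+5·4 = 20
G: 5·1+1·1 = 6 | 5·0+1·1+5·1 = 6
gcd(5,1,5,1,5) = 1

Coefficients: [5, 1, 5, 1, 5]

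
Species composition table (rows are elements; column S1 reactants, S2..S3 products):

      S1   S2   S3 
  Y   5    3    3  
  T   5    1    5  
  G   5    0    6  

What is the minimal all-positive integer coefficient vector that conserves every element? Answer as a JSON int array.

Y: 6·5 = 30 | 5·3+5·3 = 30
T: 6·5 = 30 | 5·1+5·5 = 30
G: 6·5 = 30 | 5·0+5·6 = 30
gcd(6,5,5) = 1

Coefficients: [6, 5, 5]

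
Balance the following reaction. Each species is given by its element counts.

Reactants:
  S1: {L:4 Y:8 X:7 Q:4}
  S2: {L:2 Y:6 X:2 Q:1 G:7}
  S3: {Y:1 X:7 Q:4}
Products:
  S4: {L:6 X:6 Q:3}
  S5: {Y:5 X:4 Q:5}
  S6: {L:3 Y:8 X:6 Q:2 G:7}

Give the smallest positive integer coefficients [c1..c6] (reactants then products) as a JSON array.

Coefficients: [3, 6, 3, 1, 3, 6]

L: 3·4+6·2+3·0 = 24 | 1·6+3·0+6·3 = 24
Y: 3·8+6·6+3·1 = 63 | 1·0+3·5+6·8 = 63
X: 3·7+6·2+3·7 = 54 | 1·6+3·4+6·6 = 54
Q: 3·4+6·1+3·4 = 30 | 1·3+3·5+6·2 = 30
G: 3·0+6·7+3·0 = 42 | 1·0+3·0+6·7 = 42
gcd(3,6,3,1,3,6) = 1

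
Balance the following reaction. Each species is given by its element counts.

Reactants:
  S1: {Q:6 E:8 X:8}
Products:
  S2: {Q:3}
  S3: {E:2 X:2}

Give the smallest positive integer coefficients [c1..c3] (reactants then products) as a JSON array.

Coefficients: [1, 2, 4]

Q: 1·6 = 6 | 2·3+4·0 = 6
E: 1·8 = 8 | 2·0+4·2 = 8
X: 1·8 = 8 | 2·0+4·2 = 8
gcd(1,2,4) = 1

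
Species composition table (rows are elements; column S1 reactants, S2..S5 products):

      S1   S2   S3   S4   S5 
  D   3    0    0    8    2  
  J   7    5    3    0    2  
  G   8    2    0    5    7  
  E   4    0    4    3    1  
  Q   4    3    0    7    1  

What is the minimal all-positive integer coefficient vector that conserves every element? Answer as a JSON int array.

Coefficients: [6, 4, 4, 1, 5]

D: 6·3 = 18 | 4·0+4·0+1·8+5·2 = 18
J: 6·7 = 42 | 4·5+4·3+1·0+5·2 = 42
G: 6·8 = 48 | 4·2+4·0+1·5+5·7 = 48
E: 6·4 = 24 | 4·0+4·4+1·3+5·1 = 24
Q: 6·4 = 24 | 4·3+4·0+1·7+5·1 = 24
gcd(6,4,4,1,5) = 1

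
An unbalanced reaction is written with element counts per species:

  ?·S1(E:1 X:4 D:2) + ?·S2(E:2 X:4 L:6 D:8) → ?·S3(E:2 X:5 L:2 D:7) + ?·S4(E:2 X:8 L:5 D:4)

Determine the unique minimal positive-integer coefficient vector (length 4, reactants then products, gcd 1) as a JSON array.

Coefficients: [6, 3, 4, 2]

E: 6·1+3·2 = 12 | 4·2+2·2 = 12
X: 6·4+3·4 = 36 | 4·5+2·8 = 36
L: 6·0+3·6 = 18 | 4·2+2·5 = 18
D: 6·2+3·8 = 36 | 4·7+2·4 = 36
gcd(6,3,4,2) = 1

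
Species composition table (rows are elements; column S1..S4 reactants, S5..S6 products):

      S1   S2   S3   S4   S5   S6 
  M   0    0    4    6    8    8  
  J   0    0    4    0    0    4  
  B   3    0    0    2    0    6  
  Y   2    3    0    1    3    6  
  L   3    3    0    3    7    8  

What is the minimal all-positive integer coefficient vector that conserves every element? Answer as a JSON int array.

Coefficients: [6, 6, 5, 6, 2, 5]

M: 6·0+6·0+5·4+6·6 = 56 | 2·8+5·8 = 56
J: 6·0+6·0+5·4+6·0 = 20 | 2·0+5·4 = 20
B: 6·3+6·0+5·0+6·2 = 30 | 2·0+5·6 = 30
Y: 6·2+6·3+5·0+6·1 = 36 | 2·3+5·6 = 36
L: 6·3+6·3+5·0+6·3 = 54 | 2·7+5·8 = 54
gcd(6,6,5,6,2,5) = 1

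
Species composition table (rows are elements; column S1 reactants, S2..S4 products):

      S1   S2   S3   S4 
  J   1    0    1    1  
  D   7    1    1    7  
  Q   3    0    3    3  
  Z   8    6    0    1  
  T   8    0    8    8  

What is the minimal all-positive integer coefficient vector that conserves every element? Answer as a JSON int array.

Coefficients: [5, 6, 1, 4]

J: 5·1 = 5 | 6·0+1·1+4·1 = 5
D: 5·7 = 35 | 6·1+1·1+4·7 = 35
Q: 5·3 = 15 | 6·0+1·3+4·3 = 15
Z: 5·8 = 40 | 6·6+1·0+4·1 = 40
T: 5·8 = 40 | 6·0+1·8+4·8 = 40
gcd(5,6,1,4) = 1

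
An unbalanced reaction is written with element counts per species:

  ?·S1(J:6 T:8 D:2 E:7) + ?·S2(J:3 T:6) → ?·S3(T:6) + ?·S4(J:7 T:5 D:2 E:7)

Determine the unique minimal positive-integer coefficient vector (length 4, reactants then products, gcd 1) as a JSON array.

J: 6·6+2·3 = 42 | 5·0+6·7 = 42
T: 6·8+2·6 = 60 | 5·6+6·5 = 60
D: 6·2+2·0 = 12 | 5·0+6·2 = 12
E: 6·7+2·0 = 42 | 5·0+6·7 = 42
gcd(6,2,5,6) = 1

Coefficients: [6, 2, 5, 6]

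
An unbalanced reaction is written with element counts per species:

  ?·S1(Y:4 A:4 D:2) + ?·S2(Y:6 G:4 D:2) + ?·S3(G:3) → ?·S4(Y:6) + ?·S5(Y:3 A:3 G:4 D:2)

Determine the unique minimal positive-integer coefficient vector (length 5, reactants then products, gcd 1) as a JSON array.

Coefficients: [3, 1, 4, 1, 4]

Y: 3·4+1·6+4·0 = 18 | 1·6+4·3 = 18
A: 3·4+1·0+4·0 = 12 | 1·0+4·3 = 12
G: 3·0+1·4+4·3 = 16 | 1·0+4·4 = 16
D: 3·2+1·2+4·0 = 8 | 1·0+4·2 = 8
gcd(3,1,4,1,4) = 1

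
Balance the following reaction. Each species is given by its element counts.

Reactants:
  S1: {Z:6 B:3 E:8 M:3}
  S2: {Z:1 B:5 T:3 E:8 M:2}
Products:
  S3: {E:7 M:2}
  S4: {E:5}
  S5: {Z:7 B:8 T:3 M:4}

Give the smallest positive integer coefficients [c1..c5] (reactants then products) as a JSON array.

Coefficients: [2, 2, 1, 5, 2]

Z: 2·6+2·1 = 14 | 1·0+5·0+2·7 = 14
B: 2·3+2·5 = 16 | 1·0+5·0+2·8 = 16
T: 2·0+2·3 = 6 | 1·0+5·0+2·3 = 6
E: 2·8+2·8 = 32 | 1·7+5·5+2·0 = 32
M: 2·3+2·2 = 10 | 1·2+5·0+2·4 = 10
gcd(2,2,1,5,2) = 1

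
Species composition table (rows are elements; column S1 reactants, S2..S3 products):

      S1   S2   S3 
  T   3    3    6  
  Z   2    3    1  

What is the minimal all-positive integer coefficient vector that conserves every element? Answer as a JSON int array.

Coefficients: [5, 3, 1]

T: 5·3 = 15 | 3·3+1·6 = 15
Z: 5·2 = 10 | 3·3+1·1 = 10
gcd(5,3,1) = 1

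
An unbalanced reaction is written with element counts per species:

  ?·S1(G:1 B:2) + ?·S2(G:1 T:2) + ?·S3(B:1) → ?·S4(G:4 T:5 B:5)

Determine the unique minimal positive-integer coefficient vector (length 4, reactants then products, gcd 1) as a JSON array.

G: 3·1+5·1+4·0 = 8 | 2·4 = 8
T: 3·0+5·2+4·0 = 10 | 2·5 = 10
B: 3·2+5·0+4·1 = 10 | 2·5 = 10
gcd(3,5,4,2) = 1

Coefficients: [3, 5, 4, 2]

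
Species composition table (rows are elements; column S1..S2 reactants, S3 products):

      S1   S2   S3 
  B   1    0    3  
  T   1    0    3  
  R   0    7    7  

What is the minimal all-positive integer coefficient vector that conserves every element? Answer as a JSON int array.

Coefficients: [3, 1, 1]

B: 3·1+1·0 = 3 | 1·3 = 3
T: 3·1+1·0 = 3 | 1·3 = 3
R: 3·0+1·7 = 7 | 1·7 = 7
gcd(3,1,1) = 1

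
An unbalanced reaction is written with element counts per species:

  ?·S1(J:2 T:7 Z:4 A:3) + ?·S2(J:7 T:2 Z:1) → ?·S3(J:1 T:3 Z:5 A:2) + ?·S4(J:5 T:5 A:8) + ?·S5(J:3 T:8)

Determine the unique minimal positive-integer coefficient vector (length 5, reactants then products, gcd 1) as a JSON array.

Coefficients: [6, 1, 5, 1, 3]

J: 6·2+1·7 = 19 | 5·1+1·5+3·3 = 19
T: 6·7+1·2 = 44 | 5·3+1·5+3·8 = 44
Z: 6·4+1·1 = 25 | 5·5+1·0+3·0 = 25
A: 6·3+1·0 = 18 | 5·2+1·8+3·0 = 18
gcd(6,1,5,1,3) = 1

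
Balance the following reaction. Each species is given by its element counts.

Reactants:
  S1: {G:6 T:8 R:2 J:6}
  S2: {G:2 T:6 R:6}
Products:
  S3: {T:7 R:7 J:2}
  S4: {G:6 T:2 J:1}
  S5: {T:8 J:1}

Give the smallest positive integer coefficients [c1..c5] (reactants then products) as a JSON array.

G: 3·6+6·2 = 30 | 6·0+5·6+1·0 = 30
T: 3·8+6·6 = 60 | 6·7+5·2+1·8 = 60
R: 3·2+6·6 = 42 | 6·7+5·0+1·0 = 42
J: 3·6+6·0 = 18 | 6·2+5·1+1·1 = 18
gcd(3,6,6,5,1) = 1

Coefficients: [3, 6, 6, 5, 1]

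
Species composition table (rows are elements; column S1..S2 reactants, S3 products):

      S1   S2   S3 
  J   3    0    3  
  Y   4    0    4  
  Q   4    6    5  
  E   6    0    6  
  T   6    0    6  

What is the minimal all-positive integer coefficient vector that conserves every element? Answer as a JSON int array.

Coefficients: [6, 1, 6]

J: 6·3+1·0 = 18 | 6·3 = 18
Y: 6·4+1·0 = 24 | 6·4 = 24
Q: 6·4+1·6 = 30 | 6·5 = 30
E: 6·6+1·0 = 36 | 6·6 = 36
T: 6·6+1·0 = 36 | 6·6 = 36
gcd(6,1,6) = 1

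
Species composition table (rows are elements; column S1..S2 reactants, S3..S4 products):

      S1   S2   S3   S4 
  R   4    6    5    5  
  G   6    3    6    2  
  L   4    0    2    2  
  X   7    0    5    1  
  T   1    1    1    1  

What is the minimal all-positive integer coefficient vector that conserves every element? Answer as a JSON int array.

Coefficients: [4, 4, 5, 3]

R: 4·4+4·6 = 40 | 5·5+3·5 = 40
G: 4·6+4·3 = 36 | 5·6+3·2 = 36
L: 4·4+4·0 = 16 | 5·2+3·2 = 16
X: 4·7+4·0 = 28 | 5·5+3·1 = 28
T: 4·1+4·1 = 8 | 5·1+3·1 = 8
gcd(4,4,5,3) = 1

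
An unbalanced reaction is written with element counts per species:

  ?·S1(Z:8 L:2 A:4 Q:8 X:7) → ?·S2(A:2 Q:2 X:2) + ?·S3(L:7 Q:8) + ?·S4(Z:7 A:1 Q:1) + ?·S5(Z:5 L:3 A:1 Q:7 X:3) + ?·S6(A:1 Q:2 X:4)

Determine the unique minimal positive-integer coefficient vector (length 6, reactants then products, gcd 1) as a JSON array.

Z: 5·8 = 40 | 4·0+1·0+5·7+1·5+6·0 = 40
L: 5·2 = 10 | 4·0+1·7+5·0+1·3+6·0 = 10
A: 5·4 = 20 | 4·2+1·0+5·1+1·1+6·1 = 20
Q: 5·8 = 40 | 4·2+1·8+5·1+1·7+6·2 = 40
X: 5·7 = 35 | 4·2+1·0+5·0+1·3+6·4 = 35
gcd(5,4,1,5,1,6) = 1

Coefficients: [5, 4, 1, 5, 1, 6]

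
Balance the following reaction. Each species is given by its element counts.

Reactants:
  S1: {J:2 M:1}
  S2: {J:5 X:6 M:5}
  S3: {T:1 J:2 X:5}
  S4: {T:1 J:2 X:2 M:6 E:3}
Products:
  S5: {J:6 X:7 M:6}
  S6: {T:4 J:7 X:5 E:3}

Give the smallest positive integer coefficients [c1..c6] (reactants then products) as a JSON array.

T: 5·0+5·0+3·1+1·1 = 4 | 6·0+1·4 = 4
J: 5·2+5·5+3·2+1·2 = 43 | 6·6+1·7 = 43
X: 5·0+5·6+3·5+1·2 = 47 | 6·7+1·5 = 47
M: 5·1+5·5+3·0+1·6 = 36 | 6·6+1·0 = 36
E: 5·0+5·0+3·0+1·3 = 3 | 6·0+1·3 = 3
gcd(5,5,3,1,6,1) = 1

Coefficients: [5, 5, 3, 1, 6, 1]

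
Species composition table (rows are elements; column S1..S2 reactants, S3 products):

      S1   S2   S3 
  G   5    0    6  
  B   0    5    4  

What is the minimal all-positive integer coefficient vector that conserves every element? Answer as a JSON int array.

Coefficients: [6, 4, 5]

G: 6·5+4·0 = 30 | 5·6 = 30
B: 6·0+4·5 = 20 | 5·4 = 20
gcd(6,4,5) = 1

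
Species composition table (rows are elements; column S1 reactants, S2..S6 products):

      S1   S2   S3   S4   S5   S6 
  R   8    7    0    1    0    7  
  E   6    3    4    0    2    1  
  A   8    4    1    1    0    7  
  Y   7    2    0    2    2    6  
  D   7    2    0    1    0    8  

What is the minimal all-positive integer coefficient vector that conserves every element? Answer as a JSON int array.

R: 6·8 = 48 | 2·7+6·0+6·1+1·0+4·7 = 48
E: 6·6 = 36 | 2·3+6·4+6·0+1·2+4·1 = 36
A: 6·8 = 48 | 2·4+6·1+6·1+1·0+4·7 = 48
Y: 6·7 = 42 | 2·2+6·0+6·2+1·2+4·6 = 42
D: 6·7 = 42 | 2·2+6·0+6·1+1·0+4·8 = 42
gcd(6,2,6,6,1,4) = 1

Coefficients: [6, 2, 6, 6, 1, 4]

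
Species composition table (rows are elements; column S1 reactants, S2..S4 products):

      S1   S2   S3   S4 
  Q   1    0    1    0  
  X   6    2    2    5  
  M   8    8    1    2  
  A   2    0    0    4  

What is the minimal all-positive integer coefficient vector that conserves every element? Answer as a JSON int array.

Coefficients: [4, 3, 4, 2]

Q: 4·1 = 4 | 3·0+4·1+2·0 = 4
X: 4·6 = 24 | 3·2+4·2+2·5 = 24
M: 4·8 = 32 | 3·8+4·1+2·2 = 32
A: 4·2 = 8 | 3·0+4·0+2·4 = 8
gcd(4,3,4,2) = 1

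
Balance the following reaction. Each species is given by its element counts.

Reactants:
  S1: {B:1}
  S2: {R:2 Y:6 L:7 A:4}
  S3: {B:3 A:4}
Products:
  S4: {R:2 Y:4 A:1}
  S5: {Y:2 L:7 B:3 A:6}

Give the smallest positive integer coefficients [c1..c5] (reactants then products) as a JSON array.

R: 3·0+4·2+3·0 = 8 | 4·2+4·0 = 8
Y: 3·0+4·6+3·0 = 24 | 4·4+4·2 = 24
L: 3·0+4·7+3·0 = 28 | 4·0+4·7 = 28
B: 3·1+4·0+3·3 = 12 | 4·0+4·3 = 12
A: 3·0+4·4+3·4 = 28 | 4·1+4·6 = 28
gcd(3,4,3,4,4) = 1

Coefficients: [3, 4, 3, 4, 4]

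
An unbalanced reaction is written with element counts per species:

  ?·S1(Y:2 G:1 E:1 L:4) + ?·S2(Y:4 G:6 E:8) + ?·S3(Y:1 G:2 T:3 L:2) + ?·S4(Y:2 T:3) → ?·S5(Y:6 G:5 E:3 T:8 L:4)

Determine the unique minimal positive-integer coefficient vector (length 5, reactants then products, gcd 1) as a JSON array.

Coefficients: [1, 1, 4, 4, 3]

Y: 1·2+1·4+4·1+4·2 = 18 | 3·6 = 18
G: 1·1+1·6+4·2+4·0 = 15 | 3·5 = 15
E: 1·1+1·8+4·0+4·0 = 9 | 3·3 = 9
T: 1·0+1·0+4·3+4·3 = 24 | 3·8 = 24
L: 1·4+1·0+4·2+4·0 = 12 | 3·4 = 12
gcd(1,1,4,4,3) = 1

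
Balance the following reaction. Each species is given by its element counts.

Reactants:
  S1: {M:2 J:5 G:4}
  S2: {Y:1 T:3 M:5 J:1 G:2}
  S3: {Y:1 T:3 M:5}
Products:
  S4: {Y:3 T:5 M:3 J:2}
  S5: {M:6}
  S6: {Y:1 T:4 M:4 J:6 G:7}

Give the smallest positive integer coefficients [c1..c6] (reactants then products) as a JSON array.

Y: 4·0+6·1+1·1 = 7 | 1·3+4·0+4·1 = 7
T: 4·0+6·3+1·3 = 21 | 1·5+4·0+4·4 = 21
M: 4·2+6·5+1·5 = 43 | 1·3+4·6+4·4 = 43
J: 4·5+6·1+1·0 = 26 | 1·2+4·0+4·6 = 26
G: 4·4+6·2+1·0 = 28 | 1·0+4·0+4·7 = 28
gcd(4,6,1,1,4,4) = 1

Coefficients: [4, 6, 1, 1, 4, 4]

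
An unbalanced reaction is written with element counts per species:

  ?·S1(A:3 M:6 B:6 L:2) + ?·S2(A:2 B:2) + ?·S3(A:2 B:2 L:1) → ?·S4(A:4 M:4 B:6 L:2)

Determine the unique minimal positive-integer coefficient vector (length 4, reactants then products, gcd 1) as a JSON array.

Coefficients: [2, 1, 2, 3]

A: 2·3+1·2+2·2 = 12 | 3·4 = 12
M: 2·6+1·0+2·0 = 12 | 3·4 = 12
B: 2·6+1·2+2·2 = 18 | 3·6 = 18
L: 2·2+1·0+2·1 = 6 | 3·2 = 6
gcd(2,1,2,3) = 1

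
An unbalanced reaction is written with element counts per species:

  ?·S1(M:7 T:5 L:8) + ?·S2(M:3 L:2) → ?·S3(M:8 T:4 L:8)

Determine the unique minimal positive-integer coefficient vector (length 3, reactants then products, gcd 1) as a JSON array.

M: 4·7+4·3 = 40 | 5·8 = 40
T: 4·5+4·0 = 20 | 5·4 = 20
L: 4·8+4·2 = 40 | 5·8 = 40
gcd(4,4,5) = 1

Coefficients: [4, 4, 5]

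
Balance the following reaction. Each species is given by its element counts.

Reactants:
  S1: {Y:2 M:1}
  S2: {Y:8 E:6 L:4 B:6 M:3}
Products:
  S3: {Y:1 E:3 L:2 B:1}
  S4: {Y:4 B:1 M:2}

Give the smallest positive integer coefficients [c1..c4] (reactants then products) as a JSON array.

Y: 5·2+1·8 = 18 | 2·1+4·4 = 18
E: 5·0+1·6 = 6 | 2·3+4·0 = 6
L: 5·0+1·4 = 4 | 2·2+4·0 = 4
B: 5·0+1·6 = 6 | 2·1+4·1 = 6
M: 5·1+1·3 = 8 | 2·0+4·2 = 8
gcd(5,1,2,4) = 1

Coefficients: [5, 1, 2, 4]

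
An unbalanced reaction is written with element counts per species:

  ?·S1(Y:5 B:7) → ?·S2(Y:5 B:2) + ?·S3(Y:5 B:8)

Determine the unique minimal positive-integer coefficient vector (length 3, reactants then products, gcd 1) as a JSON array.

Coefficients: [6, 1, 5]

Y: 6·5 = 30 | 1·5+5·5 = 30
B: 6·7 = 42 | 1·2+5·8 = 42
gcd(6,1,5) = 1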